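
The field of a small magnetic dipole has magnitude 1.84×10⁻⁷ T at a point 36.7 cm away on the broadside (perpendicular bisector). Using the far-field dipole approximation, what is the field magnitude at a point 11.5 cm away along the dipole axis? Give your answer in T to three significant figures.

Dipole fields scale as 1/r³ in the far field.
The axial field is twice the equatorial field at the same r, so the geometry factor is 2/1.
B₂ = B₁ · (2/1) · (r₁/r₂)³ = 1.84×10⁻⁷ · 2 · (36.7/11.5)³.
(r₁/r₂)³ = (3.191)³ = 32.5.
B₂ ≈ 1.196×10⁻⁵ T.

B ≈ 1.20×10⁻⁵ T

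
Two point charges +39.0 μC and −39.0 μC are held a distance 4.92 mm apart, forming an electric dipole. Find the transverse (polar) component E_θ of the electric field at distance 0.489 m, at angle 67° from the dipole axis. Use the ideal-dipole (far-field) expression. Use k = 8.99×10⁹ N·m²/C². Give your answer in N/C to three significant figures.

Dipole moment p = qd = (3.90×10⁻⁵ C)(0.00492 m) = 1.919×10⁻⁷ C·m.
For a dipole, E_θ = (kp sinθ)/r³.
kp/r³ = (8.99×10⁹)(1.919×10⁻⁷)/(0.489)³ = 1.475×10⁴ N/C.
E_θ = 1.475×10⁴·sin67° = 1.358×10⁴ N/C.

E_θ ≈ 1.36×10⁴ N/C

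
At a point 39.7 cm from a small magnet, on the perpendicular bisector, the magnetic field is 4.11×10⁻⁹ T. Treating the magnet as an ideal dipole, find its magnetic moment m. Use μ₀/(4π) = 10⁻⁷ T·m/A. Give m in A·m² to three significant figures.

In the equatorial plane B = (μ₀/4π)·m/r³, so m = Br³·4π/(μ₀).
m = (4.11×10⁻⁹)·(0.397)³ / (10⁻⁷) = 0.002572 A·m².

m ≈ 0.00257 A·m²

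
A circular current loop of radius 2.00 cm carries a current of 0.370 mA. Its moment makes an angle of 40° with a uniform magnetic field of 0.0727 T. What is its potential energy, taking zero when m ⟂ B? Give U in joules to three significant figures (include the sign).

Magnetic moment m = IA = Iπa² = (3.70×10⁻⁴)·π·(0.0200)² = 4.65×10⁻⁷ A·m².
U = −m·B = −mB cosθ.
U = −(4.65×10⁻⁷)(0.0727)·cos40° = -2.590×10⁻⁸ J.

U ≈ -2.59×10⁻⁸ J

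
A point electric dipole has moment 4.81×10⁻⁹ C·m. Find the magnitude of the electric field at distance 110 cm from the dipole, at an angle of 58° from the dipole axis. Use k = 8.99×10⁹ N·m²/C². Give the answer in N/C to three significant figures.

E ≈ 44.1 N/C

At angle θ the dipole field magnitude is E = (kp/r³)·√(1 + 3cos²θ).
kp/r³ = (8.99×10⁹)(4.81×10⁻⁹) / (1.10)³ = 32.49 N/C.
√(1 + 3cos²58°) = √(1 + 3·0.2808) = √1.8424 ≈ 1.3574.
E ≈ 32.49 × 1.357 = 44.10 N/C.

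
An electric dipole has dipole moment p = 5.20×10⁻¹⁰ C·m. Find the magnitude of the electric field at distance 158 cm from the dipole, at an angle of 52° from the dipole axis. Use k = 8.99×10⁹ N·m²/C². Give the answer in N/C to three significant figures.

At angle θ the dipole field magnitude is E = (kp/r³)·√(1 + 3cos²θ).
kp/r³ = (8.99×10⁹)(5.20×10⁻¹⁰) / (1.58)³ = 1.185 N/C.
√(1 + 3cos²52°) = √(1 + 3·0.3790) = √2.1371 ≈ 1.4619.
E ≈ 1.185 × 1.462 = 1.733 N/C.

E ≈ 1.73 N/C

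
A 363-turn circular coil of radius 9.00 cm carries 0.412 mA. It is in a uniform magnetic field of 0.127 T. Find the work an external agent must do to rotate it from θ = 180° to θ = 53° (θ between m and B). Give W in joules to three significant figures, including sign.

W ≈ -7.74×10⁻⁴ J

m = NIA = NIπa² = 363·(4.12×10⁻⁴)·π·(0.0900)² = 0.003806 A·m².
W_ext = ΔU = −mB cosθ₂ + mB cosθ₁ = mB(cosθ₁ − cosθ₂).
W = (0.003806)(0.127)·(cos180° − cos53°) = (4.834×10⁻⁴)·(-1.6018) = -7.743×10⁻⁴ J.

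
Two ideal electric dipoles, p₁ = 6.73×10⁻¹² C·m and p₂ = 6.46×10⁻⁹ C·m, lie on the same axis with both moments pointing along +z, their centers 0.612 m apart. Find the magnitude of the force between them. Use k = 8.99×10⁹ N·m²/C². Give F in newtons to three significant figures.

On-axis field of dipole 1 at distance r: E = 2kp₁/r³. Force on dipole 2 is F = p₂·dE/dr (gradient along axis).
dE/dr = −6kp₁/r⁴, so |F| = 6kp₁p₂/r⁴ (attractive for aligned moments).
F = 6(8.99×10⁹)(6.73×10⁻¹²)(6.46×10⁻⁹)/(0.612)⁴ = 1.672×10⁻⁸ N.

F ≈ 1.67×10⁻⁸ N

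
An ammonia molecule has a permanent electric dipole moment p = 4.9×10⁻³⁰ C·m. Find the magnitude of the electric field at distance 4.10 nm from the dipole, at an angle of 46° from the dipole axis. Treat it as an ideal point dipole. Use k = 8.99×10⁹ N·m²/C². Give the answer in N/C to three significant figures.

E ≈ 1.00×10⁶ N/C

At angle θ the dipole field magnitude is E = (kp/r³)·√(1 + 3cos²θ).
kp/r³ = (8.99×10⁹)(4.90×10⁻³⁰) / (4.10×10⁻⁹)³ = 6.392×10⁵ N/C.
√(1 + 3cos²46°) = √(1 + 3·0.4826) = √2.4477 ≈ 1.5645.
E ≈ 6.392×10⁵ × 1.564 = 1.000×10⁶ N/C.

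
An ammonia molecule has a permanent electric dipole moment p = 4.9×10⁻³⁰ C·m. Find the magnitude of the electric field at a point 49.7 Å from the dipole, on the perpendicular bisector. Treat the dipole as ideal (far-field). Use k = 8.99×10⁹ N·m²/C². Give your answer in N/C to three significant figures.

In the equatorial plane E = kp/r³.
E = (8.99×10⁹)(4.90×10⁻³⁰) / (4.97×10⁻⁹)³ = 3.588×10⁵ N/C.

E ≈ 3.59×10⁵ N/C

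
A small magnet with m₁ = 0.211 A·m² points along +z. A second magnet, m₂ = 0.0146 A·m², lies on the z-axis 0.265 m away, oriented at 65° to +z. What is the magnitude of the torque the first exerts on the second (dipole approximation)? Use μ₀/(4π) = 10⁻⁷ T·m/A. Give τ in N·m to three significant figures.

Dipole B is on the axis of dipole A, so B₁ there is axial: B₁ = (μ₀/4π)·2m₁/r³ along +z.
B₁ = 2(10⁻⁷)(0.211)/(0.265)³ = 2.268×10⁻⁶ T.
τ = m₂ B₁ sinθ.
τ = (0.0146)(2.268×10⁻⁶)·sin65° = 3.001×10⁻⁸ N·m.

τ ≈ 3.00×10⁻⁸ N·m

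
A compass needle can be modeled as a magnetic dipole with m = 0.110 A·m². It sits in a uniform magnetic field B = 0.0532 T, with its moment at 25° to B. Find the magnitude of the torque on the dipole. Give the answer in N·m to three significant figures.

Torque on a magnetic dipole: τ = mB sinθ.
τ = (0.110)(0.0532)·sin25° = 0.002473 N·m.

τ ≈ 0.00247 N·m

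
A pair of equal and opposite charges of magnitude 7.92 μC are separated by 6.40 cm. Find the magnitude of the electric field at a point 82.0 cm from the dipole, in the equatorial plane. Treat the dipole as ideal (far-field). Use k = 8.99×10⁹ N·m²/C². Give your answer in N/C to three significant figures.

Dipole moment p = qd = (7.92×10⁻⁶ C)(0.0640 m) = 5.069×10⁻⁷ C·m.
In the equatorial plane E = kp/r³.
E = (8.99×10⁹)(5.069×10⁻⁷) / (0.820)³ = 8265 N/C.

E ≈ 8260 N/C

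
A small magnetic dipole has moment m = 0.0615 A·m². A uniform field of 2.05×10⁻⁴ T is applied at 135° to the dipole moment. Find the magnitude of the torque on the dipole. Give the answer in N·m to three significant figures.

Torque on a magnetic dipole: τ = mB sinθ.
τ = (0.0615)(2.05×10⁻⁴)·sin135° = 8.915×10⁻⁶ N·m.

τ ≈ 8.91×10⁻⁶ N·m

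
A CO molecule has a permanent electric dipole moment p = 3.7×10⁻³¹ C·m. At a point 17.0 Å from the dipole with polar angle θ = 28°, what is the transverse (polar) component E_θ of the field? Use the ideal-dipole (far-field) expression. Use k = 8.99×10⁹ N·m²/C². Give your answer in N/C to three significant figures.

E_θ ≈ 3.18×10⁵ N/C

For a dipole, E_θ = (kp sinθ)/r³.
kp/r³ = (8.99×10⁹)(3.70×10⁻³¹)/(1.70×10⁻⁹)³ = 6.770×10⁵ N/C.
E_θ = 6.770×10⁵·sin28° = 3.179×10⁵ N/C.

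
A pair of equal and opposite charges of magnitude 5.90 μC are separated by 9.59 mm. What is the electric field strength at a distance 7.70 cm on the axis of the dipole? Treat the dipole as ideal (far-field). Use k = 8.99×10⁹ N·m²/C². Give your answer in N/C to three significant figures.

Dipole moment p = qd = (5.90×10⁻⁶ C)(0.00959 m) = 5.658×10⁻⁸ C·m.
On the dipole axis E = 2kp/r³.
E = 2·(8.99×10⁹)(5.658×10⁻⁸) / (0.0770)³ = 2.228×10⁶ N/C.

E ≈ 2.23×10⁶ N/C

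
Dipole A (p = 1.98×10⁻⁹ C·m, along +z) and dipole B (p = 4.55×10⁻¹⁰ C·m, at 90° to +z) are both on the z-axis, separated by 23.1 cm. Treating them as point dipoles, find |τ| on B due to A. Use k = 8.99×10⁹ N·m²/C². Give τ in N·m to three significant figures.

The second dipole sits on the axis of the first, so the field there is axial: E₁ = 2kp₁/r³ along +z.
E₁ = 2(8.99×10⁹)(1.98×10⁻⁹)/(0.231)³ = 2888 N/C.
Torque on the second dipole: τ = p₂ E₁ sinθ.
τ = (4.55×10⁻¹⁰)(2888)·sin90° = 1.314×10⁻⁶ N·m.

τ ≈ 1.31×10⁻⁶ N·m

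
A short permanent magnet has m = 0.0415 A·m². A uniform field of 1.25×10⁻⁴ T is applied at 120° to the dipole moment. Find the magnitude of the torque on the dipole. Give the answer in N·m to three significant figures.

Torque on a magnetic dipole: τ = mB sinθ.
τ = (0.0415)(1.25×10⁻⁴)·sin120° = 4.493×10⁻⁶ N·m.

τ ≈ 4.49×10⁻⁶ N·m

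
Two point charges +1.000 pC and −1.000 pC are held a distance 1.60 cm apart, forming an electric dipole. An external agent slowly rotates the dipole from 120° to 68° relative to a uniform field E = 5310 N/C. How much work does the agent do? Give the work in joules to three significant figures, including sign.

Dipole moment p = qd = (1.00×10⁻¹² C)(0.0160 m) = 1.60×10⁻¹⁴ C·m.
W_ext = ΔU = U(θ₂) − U(θ₁) = −pE cosθ₂ − (−pE cosθ₁) = pE(cosθ₁ − cosθ₂).
W = (1.60×10⁻¹⁴)(5310)·(cos120° − cos68°) = (8.496×10⁻¹¹)·(-0.8746) = -7.431×10⁻¹¹ J.

W ≈ -7.43×10⁻¹¹ J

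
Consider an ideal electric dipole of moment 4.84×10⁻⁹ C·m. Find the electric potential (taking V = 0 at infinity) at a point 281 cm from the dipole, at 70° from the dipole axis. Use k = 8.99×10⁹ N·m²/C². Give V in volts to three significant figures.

V ≈ 1.88 V

The dipole potential is V = kp cosθ / r².
V = (8.99×10⁹)(4.84×10⁻⁹)·cos70° / (2.81)² = 1.885 V.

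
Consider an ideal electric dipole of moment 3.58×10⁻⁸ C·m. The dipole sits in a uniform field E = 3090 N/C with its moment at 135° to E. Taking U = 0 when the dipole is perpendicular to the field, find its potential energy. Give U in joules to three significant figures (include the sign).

U = −p·E = −pE cosθ.
U = −(3.58×10⁻⁸)(3090)·cos135° = 7.822×10⁻⁵ J.

U ≈ 7.82×10⁻⁵ J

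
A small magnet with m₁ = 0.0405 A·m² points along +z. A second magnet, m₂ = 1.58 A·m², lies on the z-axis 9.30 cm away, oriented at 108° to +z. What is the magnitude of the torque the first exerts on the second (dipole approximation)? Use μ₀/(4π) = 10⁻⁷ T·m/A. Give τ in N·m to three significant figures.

τ ≈ 1.51×10⁻⁵ N·m

Dipole B is on the axis of dipole A, so B₁ there is axial: B₁ = (μ₀/4π)·2m₁/r³ along +z.
B₁ = 2(10⁻⁷)(0.0405)/(0.0930)³ = 1.007×10⁻⁵ T.
τ = m₂ B₁ sinθ.
τ = (1.58)(1.007×10⁻⁵)·sin108° = 1.513×10⁻⁵ N·m.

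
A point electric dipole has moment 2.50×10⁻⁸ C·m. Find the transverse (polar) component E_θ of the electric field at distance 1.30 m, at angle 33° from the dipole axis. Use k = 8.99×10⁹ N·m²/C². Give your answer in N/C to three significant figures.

E_θ ≈ 55.7 N/C

For a dipole, E_θ = (kp sinθ)/r³.
kp/r³ = (8.99×10⁹)(2.50×10⁻⁸)/(1.30)³ = 102.3 N/C.
E_θ = 102.3·sin33° = 55.72 N/C.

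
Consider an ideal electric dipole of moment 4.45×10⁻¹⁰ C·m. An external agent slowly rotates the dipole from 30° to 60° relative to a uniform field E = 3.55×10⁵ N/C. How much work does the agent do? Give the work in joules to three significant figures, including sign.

W_ext = ΔU = U(θ₂) − U(θ₁) = −pE cosθ₂ − (−pE cosθ₁) = pE(cosθ₁ − cosθ₂).
W = (4.45×10⁻¹⁰)(3.55×10⁵)·(cos30° − cos60°) = (1.580×10⁻⁴)·(+0.3660) = 5.782×10⁻⁵ J.

W ≈ 5.78×10⁻⁵ J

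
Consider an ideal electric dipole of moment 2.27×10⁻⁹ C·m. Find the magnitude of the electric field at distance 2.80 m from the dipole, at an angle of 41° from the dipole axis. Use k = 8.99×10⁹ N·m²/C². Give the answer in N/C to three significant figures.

At angle θ the dipole field magnitude is E = (kp/r³)·√(1 + 3cos²θ).
kp/r³ = (8.99×10⁹)(2.27×10⁻⁹) / (2.80)³ = 0.9296 N/C.
√(1 + 3cos²41°) = √(1 + 3·0.5696) = √2.7088 ≈ 1.6458.
E ≈ 0.9296 × 1.646 = 1.530 N/C.

E ≈ 1.53 N/C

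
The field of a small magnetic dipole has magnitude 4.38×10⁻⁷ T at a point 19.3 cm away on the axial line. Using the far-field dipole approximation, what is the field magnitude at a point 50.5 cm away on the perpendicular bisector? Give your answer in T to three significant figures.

B ≈ 1.22×10⁻⁸ T

Dipole fields scale as 1/r³ in the far field.
The axial field is twice the equatorial field at the same r, so the geometry factor is 1/2.
B₂ = B₁ · (1/2) · (r₁/r₂)³ = 4.38×10⁻⁷ · 0.5 · (19.3/50.5)³.
(r₁/r₂)³ = (0.3822)³ = 0.05582.
B₂ ≈ 1.222×10⁻⁸ T.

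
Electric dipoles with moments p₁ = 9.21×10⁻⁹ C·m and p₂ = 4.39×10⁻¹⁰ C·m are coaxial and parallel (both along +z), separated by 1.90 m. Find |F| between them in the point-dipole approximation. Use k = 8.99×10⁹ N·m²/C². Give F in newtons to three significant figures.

On-axis field of dipole 1 at distance r: E = 2kp₁/r³. Force on dipole 2 is F = p₂·dE/dr (gradient along axis).
dE/dr = −6kp₁/r⁴, so |F| = 6kp₁p₂/r⁴ (attractive for aligned moments).
F = 6(8.99×10⁹)(9.21×10⁻⁹)(4.39×10⁻¹⁰)/(1.90)⁴ = 1.673×10⁻⁸ N.

F ≈ 1.67×10⁻⁸ N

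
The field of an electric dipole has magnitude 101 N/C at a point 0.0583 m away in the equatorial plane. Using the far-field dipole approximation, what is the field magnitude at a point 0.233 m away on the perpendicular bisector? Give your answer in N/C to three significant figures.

E ≈ 1.58 N/C

Dipole fields scale as 1/r³ in the far field; the geometry is the same at both points.
E₂ = E₁ · (r₁/r₂)³ = 101 · (0.0583/0.233)³.
(r₁/r₂)³ = (0.2502)³ = 0.01567.
E₂ ≈ 1.582 N/C.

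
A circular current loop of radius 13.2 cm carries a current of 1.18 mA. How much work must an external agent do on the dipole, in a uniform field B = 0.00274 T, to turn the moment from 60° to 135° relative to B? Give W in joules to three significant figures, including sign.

Magnetic moment m = IA = Iπa² = (0.00118)·π·(0.132)² = 6.459×10⁻⁵ A·m².
W_ext = ΔU = −mB cosθ₂ + mB cosθ₁ = mB(cosθ₁ − cosθ₂).
W = (6.459×10⁻⁵)(0.00274)·(cos60° − cos135°) = (1.770×10⁻⁷)·(+1.2071) = 2.136×10⁻⁷ J.

W ≈ 2.14×10⁻⁷ J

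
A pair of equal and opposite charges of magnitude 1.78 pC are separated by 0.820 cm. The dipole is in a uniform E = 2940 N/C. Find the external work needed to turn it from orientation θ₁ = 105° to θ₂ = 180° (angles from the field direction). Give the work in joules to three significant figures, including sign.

Dipole moment p = qd = (1.78×10⁻¹² C)(0.00820 m) = 1.46×10⁻¹⁴ C·m.
W_ext = ΔU = U(θ₂) − U(θ₁) = −pE cosθ₂ − (−pE cosθ₁) = pE(cosθ₁ − cosθ₂).
W = (1.46×10⁻¹⁴)(2940)·(cos105° − cos180°) = (4.292×10⁻¹¹)·(+0.7412) = 3.181×10⁻¹¹ J.

W ≈ 3.18×10⁻¹¹ J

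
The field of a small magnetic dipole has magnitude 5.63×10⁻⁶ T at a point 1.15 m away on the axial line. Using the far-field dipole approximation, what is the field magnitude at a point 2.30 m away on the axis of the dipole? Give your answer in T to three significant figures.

B ≈ 7.04×10⁻⁷ T

Dipole fields scale as 1/r³ in the far field; the geometry is the same at both points.
B₂ = B₁ · (r₁/r₂)³ = 5.63×10⁻⁶ · (1.15/2.30)³.
(r₁/r₂)³ = (0.5)³ = 0.125.
B₂ ≈ 7.038×10⁻⁷ T.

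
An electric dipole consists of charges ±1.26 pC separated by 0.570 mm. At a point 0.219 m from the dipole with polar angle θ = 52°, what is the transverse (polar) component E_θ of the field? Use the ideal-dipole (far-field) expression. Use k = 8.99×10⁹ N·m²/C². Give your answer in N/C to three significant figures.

E_θ ≈ 4.84×10⁻⁴ N/C

Dipole moment p = qd = (1.26×10⁻¹² C)(5.70×10⁻⁴ m) = 7.182×10⁻¹⁶ C·m.
For a dipole, E_θ = (kp sinθ)/r³.
kp/r³ = (8.99×10⁹)(7.182×10⁻¹⁶)/(0.219)³ = 6.147×10⁻⁴ N/C.
E_θ = 6.147×10⁻⁴·sin52° = 4.844×10⁻⁴ N/C.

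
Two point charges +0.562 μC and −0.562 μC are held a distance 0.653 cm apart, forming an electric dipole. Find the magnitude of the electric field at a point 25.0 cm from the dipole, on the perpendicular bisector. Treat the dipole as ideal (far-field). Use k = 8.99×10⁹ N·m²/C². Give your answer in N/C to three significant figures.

E ≈ 2110 N/C

Dipole moment p = qd = (5.62×10⁻⁷ C)(0.00653 m) = 3.67×10⁻⁹ C·m.
On the perpendicular bisector E = kp/r³ (half the axial value at the same distance).
E = (8.99×10⁹)(3.67×10⁻⁹) / (0.250)³ = 2112 N/C.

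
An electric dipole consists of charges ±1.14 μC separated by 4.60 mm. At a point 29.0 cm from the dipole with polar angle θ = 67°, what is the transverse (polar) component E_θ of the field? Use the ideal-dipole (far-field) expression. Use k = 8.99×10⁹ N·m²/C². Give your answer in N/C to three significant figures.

E_θ ≈ 1780 N/C

Dipole moment p = qd = (1.14×10⁻⁶ C)(0.00460 m) = 5.244×10⁻⁹ C·m.
For a dipole, E_θ = (kp sinθ)/r³.
kp/r³ = (8.99×10⁹)(5.244×10⁻⁹)/(0.290)³ = 1933 N/C.
E_θ = 1933·sin67° = 1779 N/C.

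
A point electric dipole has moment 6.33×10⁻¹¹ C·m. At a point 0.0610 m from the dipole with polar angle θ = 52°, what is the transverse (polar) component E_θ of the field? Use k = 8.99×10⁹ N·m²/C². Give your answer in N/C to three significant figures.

For a dipole, E_θ = (kp sinθ)/r³.
kp/r³ = (8.99×10⁹)(6.33×10⁻¹¹)/(0.0610)³ = 2507 N/C.
E_θ = 2507·sin52° = 1976 N/C.

E_θ ≈ 1980 N/C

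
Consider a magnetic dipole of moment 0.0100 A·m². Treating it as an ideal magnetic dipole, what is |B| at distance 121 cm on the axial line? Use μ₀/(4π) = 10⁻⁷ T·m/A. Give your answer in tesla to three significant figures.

On axis B = (μ₀/4π)·2m/r³.
B = 2·(10⁻⁷)·(0.0100) / (1.21)³ = 1.129×10⁻⁹ T.

B ≈ 1.13×10⁻⁹ T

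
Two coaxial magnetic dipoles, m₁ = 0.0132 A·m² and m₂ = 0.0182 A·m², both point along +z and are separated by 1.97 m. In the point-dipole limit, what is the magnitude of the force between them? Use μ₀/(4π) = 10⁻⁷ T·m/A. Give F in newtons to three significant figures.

On-axis B of dipole 1: B = (μ₀/4π)·2m₁/r³. Force on dipole 2: F = m₂·dB/dr.
dB/dr = −(μ₀/4π)·6m₁/r⁴, so |F| = (μ₀/4π)·6m₁m₂/r⁴.
F = 6(10⁻⁷)(0.0132)(0.0182)/(1.97)⁴ = 9.570×10⁻¹² N.

F ≈ 9.57×10⁻¹² N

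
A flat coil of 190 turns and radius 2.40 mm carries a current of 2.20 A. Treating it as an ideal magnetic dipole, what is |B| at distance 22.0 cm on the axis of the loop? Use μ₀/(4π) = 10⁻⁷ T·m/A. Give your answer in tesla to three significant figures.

m = NIA = NIπa² = 190·(2.20)·π·(0.00240)² = 0.007564 A·m².
On axis B = (μ₀/4π)·2m/r³.
B = 2·(10⁻⁷)·(0.007564) / (0.220)³ = 1.421×10⁻⁷ T.

B ≈ 1.42×10⁻⁷ T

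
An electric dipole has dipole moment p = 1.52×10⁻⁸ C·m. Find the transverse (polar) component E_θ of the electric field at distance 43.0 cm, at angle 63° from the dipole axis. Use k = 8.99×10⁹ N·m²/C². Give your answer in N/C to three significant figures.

E_θ ≈ 1530 N/C

For a dipole, E_θ = (kp sinθ)/r³.
kp/r³ = (8.99×10⁹)(1.52×10⁻⁸)/(0.430)³ = 1719 N/C.
E_θ = 1719·sin63° = 1531 N/C.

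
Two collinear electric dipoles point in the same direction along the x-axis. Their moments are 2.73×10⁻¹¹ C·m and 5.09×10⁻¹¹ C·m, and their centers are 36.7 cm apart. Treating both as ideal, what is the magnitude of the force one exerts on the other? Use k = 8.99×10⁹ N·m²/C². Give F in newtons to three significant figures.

On-axis field of dipole 1 at distance r: E = 2kp₁/r³. Force on dipole 2 is F = p₂·dE/dr (gradient along axis).
dE/dr = −6kp₁/r⁴, so |F| = 6kp₁p₂/r⁴ (attractive for aligned moments).
F = 6(8.99×10⁹)(2.73×10⁻¹¹)(5.09×10⁻¹¹)/(0.367)⁴ = 4.132×10⁻⁹ N.

F ≈ 4.13×10⁻⁹ N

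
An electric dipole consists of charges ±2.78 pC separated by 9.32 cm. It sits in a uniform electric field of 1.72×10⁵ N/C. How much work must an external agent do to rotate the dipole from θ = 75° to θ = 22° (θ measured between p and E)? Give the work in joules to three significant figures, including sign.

Dipole moment p = qd = (2.78×10⁻¹² C)(0.0932 m) = 2.591×10⁻¹³ C·m.
W_ext = ΔU = U(θ₂) − U(θ₁) = −pE cosθ₂ − (−pE cosθ₁) = pE(cosθ₁ − cosθ₂).
W = (2.591×10⁻¹³)(1.72×10⁵)·(cos75° − cos22°) = (4.457×10⁻⁸)·(-0.6684) = -2.979×10⁻⁸ J.

W ≈ -2.98×10⁻⁸ J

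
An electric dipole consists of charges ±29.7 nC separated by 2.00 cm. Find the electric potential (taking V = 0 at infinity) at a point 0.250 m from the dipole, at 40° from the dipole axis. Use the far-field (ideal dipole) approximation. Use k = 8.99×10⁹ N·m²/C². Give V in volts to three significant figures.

Dipole moment p = qd = (2.97×10⁻⁸ C)(0.0200 m) = 5.94×10⁻¹⁰ C·m.
The dipole potential is V = kp cosθ / r².
V = (8.99×10⁹)(5.94×10⁻¹⁰)·cos40° / (0.250)² = 65.45 V.

V ≈ 65.5 V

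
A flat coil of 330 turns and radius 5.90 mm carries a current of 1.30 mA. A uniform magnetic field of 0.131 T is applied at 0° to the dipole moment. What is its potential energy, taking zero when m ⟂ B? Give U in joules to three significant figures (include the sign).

U ≈ -6.15×10⁻⁶ J

m = NIA = NIπa² = 330·(0.00130)·π·(0.00590)² = 4.691×10⁻⁵ A·m².
U = −m·B = −mB cosθ.
U = −(4.691×10⁻⁵)(0.131)·cos0° = -6.145×10⁻⁶ J.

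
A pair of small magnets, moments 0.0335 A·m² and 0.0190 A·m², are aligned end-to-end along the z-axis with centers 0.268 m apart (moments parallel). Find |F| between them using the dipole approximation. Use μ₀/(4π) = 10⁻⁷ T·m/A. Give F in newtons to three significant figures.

F ≈ 7.40×10⁻⁸ N

On-axis B of dipole 1: B = (μ₀/4π)·2m₁/r³. Force on dipole 2: F = m₂·dB/dr.
dB/dr = −(μ₀/4π)·6m₁/r⁴, so |F| = (μ₀/4π)·6m₁m₂/r⁴.
F = 6(10⁻⁷)(0.0335)(0.0190)/(0.268)⁴ = 7.403×10⁻⁸ N.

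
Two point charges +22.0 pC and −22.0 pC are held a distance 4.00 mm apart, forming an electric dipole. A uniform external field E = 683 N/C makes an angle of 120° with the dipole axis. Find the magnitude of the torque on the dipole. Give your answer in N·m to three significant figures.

Dipole moment p = qd = (2.20×10⁻¹¹ C)(0.00400 m) = 8.80×10⁻¹⁴ C·m.
Torque on an electric dipole: τ = pE sinθ.
τ = (8.80×10⁻¹⁴)(683)·sin120° = 5.205×10⁻¹¹ N·m.

τ ≈ 5.21×10⁻¹¹ N·m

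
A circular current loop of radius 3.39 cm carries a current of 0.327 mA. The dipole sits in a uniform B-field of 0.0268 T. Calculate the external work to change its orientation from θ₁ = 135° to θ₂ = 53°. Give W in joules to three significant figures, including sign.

Magnetic moment m = IA = Iπa² = (3.27×10⁻⁴)·π·(0.0339)² = 1.181×10⁻⁶ A·m².
W_ext = ΔU = −mB cosθ₂ + mB cosθ₁ = mB(cosθ₁ − cosθ₂).
W = (1.181×10⁻⁶)(0.0268)·(cos135° − cos53°) = (3.165×10⁻⁸)·(-1.3089) = -4.143×10⁻⁸ J.

W ≈ -4.14×10⁻⁸ J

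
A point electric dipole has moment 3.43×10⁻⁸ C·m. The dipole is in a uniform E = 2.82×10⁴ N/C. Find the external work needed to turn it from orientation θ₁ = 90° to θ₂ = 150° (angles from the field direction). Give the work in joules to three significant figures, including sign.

W ≈ 8.38×10⁻⁴ J

W_ext = ΔU = U(θ₂) − U(θ₁) = −pE cosθ₂ − (−pE cosθ₁) = pE(cosθ₁ − cosθ₂).
W = (3.43×10⁻⁸)(2.82×10⁴)·(cos90° − cos150°) = (9.673×10⁻⁴)·(+0.8660) = 8.377×10⁻⁴ J.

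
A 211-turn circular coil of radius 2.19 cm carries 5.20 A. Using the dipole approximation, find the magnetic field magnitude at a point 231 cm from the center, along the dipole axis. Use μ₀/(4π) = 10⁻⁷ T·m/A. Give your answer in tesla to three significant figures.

m = NIA = NIπa² = 211·(5.20)·π·(0.0219)² = 1.653 A·m².
On axis B = (μ₀/4π)·2m/r³.
B = 2·(10⁻⁷)·(1.653) / (2.31)³ = 2.682×10⁻⁸ T.

B ≈ 2.68×10⁻⁸ T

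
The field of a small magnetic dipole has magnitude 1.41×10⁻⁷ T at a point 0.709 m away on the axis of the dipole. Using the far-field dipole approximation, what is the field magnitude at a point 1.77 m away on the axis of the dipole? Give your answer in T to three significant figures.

B ≈ 9.06×10⁻⁹ T

Dipole fields scale as 1/r³ in the far field; the geometry is the same at both points.
B₂ = B₁ · (r₁/r₂)³ = 1.41×10⁻⁷ · (0.709/1.77)³.
(r₁/r₂)³ = (0.4006)³ = 0.06427.
B₂ ≈ 9.062×10⁻⁹ T.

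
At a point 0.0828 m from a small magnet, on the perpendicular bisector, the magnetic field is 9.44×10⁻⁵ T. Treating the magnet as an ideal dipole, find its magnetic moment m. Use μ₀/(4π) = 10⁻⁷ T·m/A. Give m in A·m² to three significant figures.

In the equatorial plane B = (μ₀/4π)·m/r³, so m = Br³·4π/(μ₀).
m = (9.44×10⁻⁵)·(0.0828)³ / (10⁻⁷) = 0.5359 A·m².

m ≈ 0.536 A·m²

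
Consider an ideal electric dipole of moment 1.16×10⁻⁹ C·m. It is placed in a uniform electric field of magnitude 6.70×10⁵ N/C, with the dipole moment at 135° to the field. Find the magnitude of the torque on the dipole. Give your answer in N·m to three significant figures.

τ ≈ 5.50×10⁻⁴ N·m

Torque on an electric dipole: τ = pE sinθ.
τ = (1.16×10⁻⁹)(6.70×10⁵)·sin135° = 5.496×10⁻⁴ N·m.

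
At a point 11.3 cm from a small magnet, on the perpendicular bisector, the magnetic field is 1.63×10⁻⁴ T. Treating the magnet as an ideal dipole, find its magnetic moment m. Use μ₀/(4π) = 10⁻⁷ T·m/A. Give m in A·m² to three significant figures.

In the equatorial plane B = (μ₀/4π)·m/r³, so m = Br³·4π/(μ₀).
m = (1.63×10⁻⁴)·(0.113)³ / (10⁻⁷) = 2.352 A·m².

m ≈ 2.35 A·m²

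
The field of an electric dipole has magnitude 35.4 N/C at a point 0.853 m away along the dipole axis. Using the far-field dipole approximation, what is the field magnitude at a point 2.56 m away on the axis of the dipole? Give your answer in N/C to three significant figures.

Dipole fields scale as 1/r³ in the far field; the geometry is the same at both points.
E₂ = E₁ · (r₁/r₂)³ = 35.4 · (0.853/2.56)³.
(r₁/r₂)³ = (0.3332)³ = 0.03699.
E₂ ≈ 1.310 N/C.

E ≈ 1.31 N/C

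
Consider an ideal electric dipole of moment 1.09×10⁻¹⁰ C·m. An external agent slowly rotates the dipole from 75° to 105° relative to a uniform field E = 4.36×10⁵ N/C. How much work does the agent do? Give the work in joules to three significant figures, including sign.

W ≈ 2.46×10⁻⁵ J

W_ext = ΔU = U(θ₂) − U(θ₁) = −pE cosθ₂ − (−pE cosθ₁) = pE(cosθ₁ − cosθ₂).
W = (1.09×10⁻¹⁰)(4.36×10⁵)·(cos75° − cos105°) = (4.752×10⁻⁵)·(+0.5176) = 2.460×10⁻⁵ J.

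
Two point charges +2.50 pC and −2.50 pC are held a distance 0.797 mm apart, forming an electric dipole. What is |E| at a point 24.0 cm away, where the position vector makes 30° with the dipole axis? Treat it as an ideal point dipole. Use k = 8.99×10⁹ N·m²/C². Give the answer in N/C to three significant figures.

E ≈ 0.00234 N/C

Dipole moment p = qd = (2.50×10⁻¹² C)(7.97×10⁻⁴ m) = 1.993×10⁻¹⁵ C·m.
At angle θ the dipole field magnitude is E = (kp/r³)·√(1 + 3cos²θ).
kp/r³ = (8.99×10⁹)(1.993×10⁻¹⁵) / (0.240)³ = 0.001296 N/C.
√(1 + 3cos²30°) = √(1 + 3·0.7500) = √3.2500 ≈ 1.8028.
E ≈ 0.001296 × 1.803 = 0.002337 N/C.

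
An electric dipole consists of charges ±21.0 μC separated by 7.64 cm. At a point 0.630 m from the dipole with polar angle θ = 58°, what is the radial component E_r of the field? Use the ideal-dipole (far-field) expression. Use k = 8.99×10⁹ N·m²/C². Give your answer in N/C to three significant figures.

Dipole moment p = qd = (2.10×10⁻⁵ C)(0.0764 m) = 1.604×10⁻⁶ C·m.
For a dipole, E_r = (2kp cosθ)/r³.
kp/r³ = (8.99×10⁹)(1.604×10⁻⁶)/(0.630)³ = 5.767×10⁴ N/C.
E_r = 2·5.767×10⁴·cos58° = 6.112×10⁴ N/C.

E_r ≈ 6.11×10⁴ N/C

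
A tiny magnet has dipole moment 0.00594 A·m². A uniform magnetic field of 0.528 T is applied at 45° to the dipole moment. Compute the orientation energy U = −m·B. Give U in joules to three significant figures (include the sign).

U ≈ -0.00222 J

U = −m·B = −mB cosθ.
U = −(0.00594)(0.528)·cos45° = -0.002218 J.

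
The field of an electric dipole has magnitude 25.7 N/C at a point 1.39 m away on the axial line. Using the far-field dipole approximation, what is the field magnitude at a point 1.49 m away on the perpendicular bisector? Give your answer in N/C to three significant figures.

Dipole fields scale as 1/r³ in the far field.
The axial field is twice the equatorial field at the same r, so the geometry factor is 1/2.
E₂ = E₁ · (1/2) · (r₁/r₂)³ = 25.7 · 0.5 · (1.39/1.49)³.
(r₁/r₂)³ = (0.9329)³ = 0.8119.
E₂ ≈ 10.43 N/C.

E ≈ 10.4 N/C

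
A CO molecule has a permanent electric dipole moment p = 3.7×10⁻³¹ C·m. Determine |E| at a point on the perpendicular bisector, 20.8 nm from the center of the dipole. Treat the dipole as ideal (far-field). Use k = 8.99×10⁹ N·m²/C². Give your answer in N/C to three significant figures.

On the perpendicular bisector E = kp/r³ (half the axial value at the same distance).
E = (8.99×10⁹)(3.70×10⁻³¹) / (2.08×10⁻⁸)³ = 369.6 N/C.

E ≈ 370 N/C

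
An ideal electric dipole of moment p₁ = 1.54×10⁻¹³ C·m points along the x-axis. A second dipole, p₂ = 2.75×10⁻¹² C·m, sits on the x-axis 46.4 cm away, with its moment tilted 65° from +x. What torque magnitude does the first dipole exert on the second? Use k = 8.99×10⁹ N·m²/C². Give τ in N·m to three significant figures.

The second dipole sits on the axis of the first, so the field there is axial: E₁ = 2kp₁/r³ along +x.
E₁ = 2(8.99×10⁹)(1.54×10⁻¹³)/(0.464)³ = 0.02772 N/C.
Torque on the second dipole: τ = p₂ E₁ sinθ.
τ = (2.75×10⁻¹²)(0.02772)·sin65° = 6.908×10⁻¹⁴ N·m.

τ ≈ 6.91×10⁻¹⁴ N·m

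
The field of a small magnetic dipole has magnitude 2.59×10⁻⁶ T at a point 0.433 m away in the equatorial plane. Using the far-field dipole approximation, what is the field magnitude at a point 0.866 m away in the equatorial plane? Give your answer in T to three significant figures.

B ≈ 3.24×10⁻⁷ T

Dipole fields scale as 1/r³ in the far field; the geometry is the same at both points.
B₂ = B₁ · (r₁/r₂)³ = 2.59×10⁻⁶ · (0.433/0.866)³.
(r₁/r₂)³ = (0.5)³ = 0.125.
B₂ ≈ 3.238×10⁻⁷ T.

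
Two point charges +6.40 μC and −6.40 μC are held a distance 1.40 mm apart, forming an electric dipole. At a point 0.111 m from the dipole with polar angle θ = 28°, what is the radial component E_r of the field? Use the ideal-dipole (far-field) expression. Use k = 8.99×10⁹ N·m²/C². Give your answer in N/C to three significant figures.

Dipole moment p = qd = (6.40×10⁻⁶ C)(0.00140 m) = 8.96×10⁻⁹ C·m.
For a dipole, E_r = (2kp cosθ)/r³.
kp/r³ = (8.99×10⁹)(8.96×10⁻⁹)/(0.111)³ = 5.890×10⁴ N/C.
E_r = 2·5.890×10⁴·cos28° = 1.040×10⁵ N/C.

E_r ≈ 1.04×10⁵ N/C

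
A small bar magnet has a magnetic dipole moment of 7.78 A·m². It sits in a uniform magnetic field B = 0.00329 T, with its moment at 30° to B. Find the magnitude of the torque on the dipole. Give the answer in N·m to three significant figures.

τ ≈ 0.0128 N·m

Torque on a magnetic dipole: τ = mB sinθ.
τ = (7.78)(0.00329)·sin30° = 0.01280 N·m.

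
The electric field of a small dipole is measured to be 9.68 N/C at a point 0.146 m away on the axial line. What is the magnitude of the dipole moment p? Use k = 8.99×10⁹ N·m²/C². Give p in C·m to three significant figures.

p ≈ 1.68×10⁻¹² C·m

On axis E = 2kp/r³, so p = Er³/(2k).
p = (9.68)·(0.146)³ / (2·8.99×10⁹) = 1.675×10⁻¹² C·m.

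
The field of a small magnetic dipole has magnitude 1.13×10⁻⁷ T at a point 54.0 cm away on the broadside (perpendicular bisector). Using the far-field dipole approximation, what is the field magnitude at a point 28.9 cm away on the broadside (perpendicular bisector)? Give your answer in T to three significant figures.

Dipole fields scale as 1/r³ in the far field; the geometry is the same at both points.
B₂ = B₁ · (r₁/r₂)³ = 1.13×10⁻⁷ · (54.0/28.9)³.
(r₁/r₂)³ = (1.869)³ = 6.524.
B₂ ≈ 7.372×10⁻⁷ T.

B ≈ 7.37×10⁻⁷ T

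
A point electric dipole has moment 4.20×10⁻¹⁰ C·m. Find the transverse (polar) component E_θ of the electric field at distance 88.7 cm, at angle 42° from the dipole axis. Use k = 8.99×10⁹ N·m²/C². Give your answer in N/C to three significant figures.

For a dipole, E_θ = (kp sinθ)/r³.
kp/r³ = (8.99×10⁹)(4.20×10⁻¹⁰)/(0.887)³ = 5.411 N/C.
E_θ = 5.411·sin42° = 3.620 N/C.

E_θ ≈ 3.62 N/C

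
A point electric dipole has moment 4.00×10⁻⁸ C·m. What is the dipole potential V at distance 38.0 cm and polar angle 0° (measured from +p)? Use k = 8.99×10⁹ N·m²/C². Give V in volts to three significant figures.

V ≈ 2490 V

The dipole potential is V = kp cosθ / r².
V = (8.99×10⁹)(4.00×10⁻⁸)·cos0° / (0.380)² = 2490 V.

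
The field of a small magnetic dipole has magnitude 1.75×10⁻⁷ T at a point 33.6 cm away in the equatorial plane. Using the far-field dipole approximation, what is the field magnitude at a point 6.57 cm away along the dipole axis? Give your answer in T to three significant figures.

B ≈ 4.68×10⁻⁵ T

Dipole fields scale as 1/r³ in the far field.
The axial field is twice the equatorial field at the same r, so the geometry factor is 2/1.
B₂ = B₁ · (2/1) · (r₁/r₂)³ = 1.75×10⁻⁷ · 2 · (33.6/6.57)³.
(r₁/r₂)³ = (5.114)³ = 133.8.
B₂ ≈ 4.682×10⁻⁵ T.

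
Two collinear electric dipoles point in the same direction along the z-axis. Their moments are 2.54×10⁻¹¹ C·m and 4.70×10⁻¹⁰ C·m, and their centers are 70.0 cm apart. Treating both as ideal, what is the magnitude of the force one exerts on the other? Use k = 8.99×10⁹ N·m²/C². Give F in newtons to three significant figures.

On-axis field of dipole 1 at distance r: E = 2kp₁/r³. Force on dipole 2 is F = p₂·dE/dr (gradient along axis).
dE/dr = −6kp₁/r⁴, so |F| = 6kp₁p₂/r⁴ (attractive for aligned moments).
F = 6(8.99×10⁹)(2.54×10⁻¹¹)(4.70×10⁻¹⁰)/(0.700)⁴ = 2.682×10⁻⁹ N.

F ≈ 2.68×10⁻⁹ N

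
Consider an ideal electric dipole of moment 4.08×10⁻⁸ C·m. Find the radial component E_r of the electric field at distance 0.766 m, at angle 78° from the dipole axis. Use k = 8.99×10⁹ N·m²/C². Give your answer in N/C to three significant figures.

E_r ≈ 339 N/C

For a dipole, E_r = (2kp cosθ)/r³.
kp/r³ = (8.99×10⁹)(4.08×10⁻⁸)/(0.766)³ = 816.1 N/C.
E_r = 2·816.1·cos78° = 339.3 N/C.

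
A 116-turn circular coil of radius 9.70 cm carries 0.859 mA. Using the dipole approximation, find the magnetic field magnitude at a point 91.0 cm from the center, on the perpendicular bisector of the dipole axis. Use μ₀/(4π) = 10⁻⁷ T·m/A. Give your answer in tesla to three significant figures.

B ≈ 3.91×10⁻¹⁰ T

m = NIA = NIπa² = 116·(8.59×10⁻⁴)·π·(0.0970)² = 0.002945 A·m².
In the equatorial plane B = (μ₀/4π)·m/r³ (half the axial value).
B = (10⁻⁷)·(0.002945) / (0.910)³ = 3.908×10⁻¹⁰ T.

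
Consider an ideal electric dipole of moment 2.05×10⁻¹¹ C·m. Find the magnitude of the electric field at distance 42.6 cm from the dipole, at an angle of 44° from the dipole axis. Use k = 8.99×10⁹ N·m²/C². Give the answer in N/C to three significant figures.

E ≈ 3.81 N/C

At angle θ the dipole field magnitude is E = (kp/r³)·√(1 + 3cos²θ).
kp/r³ = (8.99×10⁹)(2.05×10⁻¹¹) / (0.426)³ = 2.384 N/C.
√(1 + 3cos²44°) = √(1 + 3·0.5174) = √2.5523 ≈ 1.5976.
E ≈ 2.384 × 1.598 = 3.809 N/C.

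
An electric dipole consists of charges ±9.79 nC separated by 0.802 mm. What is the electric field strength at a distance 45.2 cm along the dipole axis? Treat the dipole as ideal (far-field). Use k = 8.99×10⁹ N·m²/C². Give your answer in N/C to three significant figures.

Dipole moment p = qd = (9.79×10⁻⁹ C)(8.02×10⁻⁴ m) = 7.852×10⁻¹² C·m.
On the dipole axis E = 2kp/r³.
E = 2·(8.99×10⁹)(7.852×10⁻¹²) / (0.452)³ = 1.529 N/C.

E ≈ 1.53 N/C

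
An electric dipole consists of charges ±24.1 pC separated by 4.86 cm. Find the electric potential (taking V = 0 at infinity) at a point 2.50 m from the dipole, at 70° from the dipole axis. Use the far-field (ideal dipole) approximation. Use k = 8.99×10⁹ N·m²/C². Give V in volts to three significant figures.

Dipole moment p = qd = (2.41×10⁻¹¹ C)(0.0486 m) = 1.171×10⁻¹² C·m.
The dipole potential is V = kp cosθ / r².
V = (8.99×10⁹)(1.171×10⁻¹²)·cos70° / (2.50)² = 5.761×10⁻⁴ V.

V ≈ 5.76×10⁻⁴ V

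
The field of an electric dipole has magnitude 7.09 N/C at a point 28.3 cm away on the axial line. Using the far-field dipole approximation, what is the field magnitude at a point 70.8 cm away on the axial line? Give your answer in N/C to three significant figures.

E ≈ 0.453 N/C

Dipole fields scale as 1/r³ in the far field; the geometry is the same at both points.
E₂ = E₁ · (r₁/r₂)³ = 7.09 · (28.3/70.8)³.
(r₁/r₂)³ = (0.3997)³ = 0.06386.
E₂ ≈ 0.4528 N/C.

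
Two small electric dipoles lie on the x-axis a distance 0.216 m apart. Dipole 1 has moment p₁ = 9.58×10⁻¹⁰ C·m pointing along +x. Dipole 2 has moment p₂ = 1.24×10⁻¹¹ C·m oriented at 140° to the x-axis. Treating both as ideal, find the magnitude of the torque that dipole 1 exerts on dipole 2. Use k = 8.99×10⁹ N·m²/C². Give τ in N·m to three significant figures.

The second dipole sits on the axis of the first, so the field there is axial: E₁ = 2kp₁/r³ along +x.
E₁ = 2(8.99×10⁹)(9.58×10⁻¹⁰)/(0.216)³ = 1709 N/C.
Torque on the second dipole: τ = p₂ E₁ sinθ.
τ = (1.24×10⁻¹¹)(1709)·sin140° = 1.362×10⁻⁸ N·m.

τ ≈ 1.36×10⁻⁸ N·m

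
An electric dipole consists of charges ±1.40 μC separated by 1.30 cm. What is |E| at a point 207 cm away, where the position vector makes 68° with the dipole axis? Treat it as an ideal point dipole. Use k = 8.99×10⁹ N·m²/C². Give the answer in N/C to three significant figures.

Dipole moment p = qd = (1.40×10⁻⁶ C)(0.0130 m) = 1.82×10⁻⁸ C·m.
At angle θ the dipole field magnitude is E = (kp/r³)·√(1 + 3cos²θ).
kp/r³ = (8.99×10⁹)(1.82×10⁻⁸) / (2.07)³ = 18.45 N/C.
√(1 + 3cos²68°) = √(1 + 3·0.1403) = √1.4210 ≈ 1.1921.
E ≈ 18.45 × 1.192 = 21.99 N/C.

E ≈ 22.0 N/C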